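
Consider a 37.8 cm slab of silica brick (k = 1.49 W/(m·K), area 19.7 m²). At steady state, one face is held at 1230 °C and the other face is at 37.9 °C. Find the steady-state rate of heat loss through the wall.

Q = kA·ΔT/L = 1.49 × 19.7 × |1230 °C − 37.9 °C| / 0.378 = 92600 W

Q = 92.6 kW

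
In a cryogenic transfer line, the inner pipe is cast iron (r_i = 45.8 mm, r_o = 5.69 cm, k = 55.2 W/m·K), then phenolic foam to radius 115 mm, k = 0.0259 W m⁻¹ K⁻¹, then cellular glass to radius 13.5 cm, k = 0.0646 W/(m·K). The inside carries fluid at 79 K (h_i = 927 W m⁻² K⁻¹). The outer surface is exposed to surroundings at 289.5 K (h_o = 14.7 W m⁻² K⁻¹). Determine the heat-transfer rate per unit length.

Q' = 43.8 W/m

Resistance network (inner→outer):
  R'_conv,in = 1/(2πr h) = 1/(2π·0.0458·927) = 0.003749 m·K/W
  R'_cast iron = ln(0.0569/0.0458)/(2πk) = 0.2170/(2π·55.2) = 6.257×10^-4 m·K/W
  R'_phenolic foam = ln(0.115/0.0569)/(2πk) = 0.7036/(2π·0.0259) = 4.324 m·K/W
  R'_cellular glass = ln(0.135/0.115)/(2πk) = 0.1603/(2π·0.0646) = 0.3950 m·K/W
  R'_conv,out = 1/(2πr h) = 1/(2π·0.135·14.7) = 0.08020 m·K/W
ΣR = 0.003749 + 6.257×10^-4 + 4.324 + 0.3950 + 0.08020 = 4.804 m·K/W
Q' = ΔT/ΣR = (79 K − 289.5 K)/4.804 = -43.8 W/m
(Negative Q' ⇒ heat flows inward; heat gain = 43.8 W/m.)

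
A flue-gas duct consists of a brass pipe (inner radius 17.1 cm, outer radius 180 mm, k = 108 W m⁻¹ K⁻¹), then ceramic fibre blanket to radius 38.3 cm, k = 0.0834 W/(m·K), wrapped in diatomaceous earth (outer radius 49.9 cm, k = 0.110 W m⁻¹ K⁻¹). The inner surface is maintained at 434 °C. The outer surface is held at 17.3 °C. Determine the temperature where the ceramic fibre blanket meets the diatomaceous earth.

T = 105 °C

Treat each layer as a resistance in series:
  R'_brass = ln(0.180/0.171)/(2πk) = 0.05129/(2π·108) = 7.559×10^-5 m·K/W
  R'_ceramic fibre blanket = ln(0.383/0.180)/(2πk) = 0.7551/(2π·0.0834) = 1.441 m·K/W
  R'_diatomaceous earth = ln(0.499/0.383)/(2πk) = 0.2646/(2π·0.110) = 0.3828 m·K/W
ΣR = 7.559×10^-5 + 1.441 + 0.3828 = 1.824 m·K/W
Q' = ΔT/ΣR = (434 °C − 17.3 °C)/1.824 = 228.5 W/m
From the inner boundary to the ceramic fibre blanket/diatomaceous earth interface, ΣR_partial = 1.441 m·K/W.
T_interface = T_in − Q'·ΣR_partial = 434 °C − (228.5)(1.441) = 105 °C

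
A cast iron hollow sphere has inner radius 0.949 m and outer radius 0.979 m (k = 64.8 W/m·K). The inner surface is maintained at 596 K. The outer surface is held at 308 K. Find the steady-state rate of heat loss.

Q = 7.26×10^6 W

Q = 4πk·ΔT/(1/r₁ − 1/r₂) = 4π × 64.8 × 288 / (1/0.949 − 1/0.979) = 7.26×10^6 W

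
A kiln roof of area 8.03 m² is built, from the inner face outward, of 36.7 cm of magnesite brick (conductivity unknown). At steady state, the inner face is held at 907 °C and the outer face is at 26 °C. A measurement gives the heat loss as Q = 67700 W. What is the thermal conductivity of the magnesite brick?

k = 3.51 W/m·K

ΣR = ΔT/Q = |907 − 26|/67700 = 0.01301 K/W
L/(kA) = 0.01301 ⇒ k = 0.367/(0.01301·8.03) = 3.51 W/m·K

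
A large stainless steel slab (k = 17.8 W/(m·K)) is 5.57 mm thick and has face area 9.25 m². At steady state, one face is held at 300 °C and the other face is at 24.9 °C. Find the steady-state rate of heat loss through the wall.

Q = kA·ΔT/L = 17.8 × 9.25 × |300 °C − 24.9 °C| / 0.00557 = 8.13×10^6 W

Q = 8130 kW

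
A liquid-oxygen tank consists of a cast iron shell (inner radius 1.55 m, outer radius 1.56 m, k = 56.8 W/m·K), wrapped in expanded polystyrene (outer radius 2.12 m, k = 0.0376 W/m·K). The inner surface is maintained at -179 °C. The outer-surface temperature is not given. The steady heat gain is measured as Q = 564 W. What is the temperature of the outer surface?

Series resistances:
  R_cast iron = (1/1.55 − 1/1.56)/(4πk) = 0.004136/(4π·56.8) = 5.794×10^-6 K/W
  R_expanded polystyrene = (1/1.56 − 1/2.12)/(4πk) = 0.1693/(4π·0.0376) = 0.3584 K/W
ΣR = 0.3584 K/W
ΔT = Q·ΣR = 564 × 0.3584 = 202.1 K
Heat flows inward, so T_out = T_in + ΔT = -179 + 202.1 = 23.1 °C

T_out = 23.1 °C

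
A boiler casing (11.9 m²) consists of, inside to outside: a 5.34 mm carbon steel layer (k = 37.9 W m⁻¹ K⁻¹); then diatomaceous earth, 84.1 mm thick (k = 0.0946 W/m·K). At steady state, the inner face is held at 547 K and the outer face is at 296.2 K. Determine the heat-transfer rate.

Treat each layer as a resistance in series:
  R_carbon steel = L/(kA) = 0.00534/(37.9·11.9) = 1.184×10^-5 K/W
  R_diatomaceous earth = L/(kA) = 0.0841/(0.0946·11.9) = 0.07471 K/W
ΣR = 1.184×10^-5 + 0.07471 = 0.07472 K/W
Q = ΔT/ΣR = (547 K − 296.2 K)/0.07472 = 3360 W

Q = 3360 W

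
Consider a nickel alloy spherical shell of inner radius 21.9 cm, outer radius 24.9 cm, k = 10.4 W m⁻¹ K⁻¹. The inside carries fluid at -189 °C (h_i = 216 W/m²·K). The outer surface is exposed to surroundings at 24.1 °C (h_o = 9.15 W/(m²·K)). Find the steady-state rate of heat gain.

Resistance network (inner→outer):
  R_conv,in = 1/(4πr²h) = 1/(4π·0.219²·216) = 0.007682 K/W
  R_nickel alloy = (1/0.219 − 1/0.249)/(4πk) = 0.5501/(4π·10.4) = 0.004210 K/W
  R_conv,out = 1/(4πr²h) = 1/(4π·0.249²·9.15) = 0.1403 K/W
ΣR = 0.007682 + 0.004210 + 0.1403 = 0.1522 K/W
Q = ΔT/ΣR = (-189 °C − 24.1 °C)/0.1522 = -1400 W
(Negative Q ⇒ heat flows inward; heat gain = 1400 W.)

Q = 1400 W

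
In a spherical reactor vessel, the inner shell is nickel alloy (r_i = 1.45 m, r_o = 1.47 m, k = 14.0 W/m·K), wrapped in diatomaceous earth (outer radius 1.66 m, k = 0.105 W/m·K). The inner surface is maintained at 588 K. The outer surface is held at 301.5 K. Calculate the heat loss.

Treat each layer as a resistance in series:
  R_nickel alloy = (1/1.45 − 1/1.47)/(4πk) = 0.009383/(4π·14.0) = 5.333×10^-5 K/W
  R_diatomaceous earth = (1/1.47 − 1/1.66)/(4πk) = 0.07786/(4π·0.105) = 0.05901 K/W
ΣR = 5.333×10^-5 + 0.05901 = 0.05906 K/W
Q = ΔT/ΣR = (588 K − 301.5 K)/0.05906 = 4850 W

Q = 4850 W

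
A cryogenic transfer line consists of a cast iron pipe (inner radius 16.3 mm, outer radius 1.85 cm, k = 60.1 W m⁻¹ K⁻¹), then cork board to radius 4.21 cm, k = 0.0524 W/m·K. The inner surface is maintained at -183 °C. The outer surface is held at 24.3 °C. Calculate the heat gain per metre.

Treat each layer as a resistance in series:
  R'_cast iron = ln(0.0185/0.0163)/(2πk) = 0.1266/(2π·60.1) = 3.353×10^-4 m·K/W
  R'_cork board = ln(0.0421/0.0185)/(2πk) = 0.8223/(2π·0.0524) = 2.498 m·K/W
ΣR = 3.353×10^-4 + 2.498 = 2.498 m·K/W
Q' = ΔT/ΣR = (-183 °C − 24.3 °C)/2.498 = -83.0 W/m
(Negative Q' ⇒ heat flows inward; heat gain = 83.0 W/m.)

Q' = 83.0 W/m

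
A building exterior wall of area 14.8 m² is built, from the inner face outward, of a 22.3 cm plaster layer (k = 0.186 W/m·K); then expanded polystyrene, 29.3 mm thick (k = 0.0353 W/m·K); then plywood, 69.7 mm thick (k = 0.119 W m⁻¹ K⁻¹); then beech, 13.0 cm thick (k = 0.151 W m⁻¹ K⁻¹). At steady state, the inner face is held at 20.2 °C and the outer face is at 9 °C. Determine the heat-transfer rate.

Q = 47.7 W

Series thermal resistances, inner to outer:
  R_plaster = L/(kA) = 0.223/(0.186·14.8) = 0.08101 K/W
  R_expanded polystyrene = L/(kA) = 0.0293/(0.0353·14.8) = 0.05608 K/W
  R_plywood = L/(kA) = 0.0697/(0.119·14.8) = 0.03958 K/W
  R_beech = L/(kA) = 0.130/(0.151·14.8) = 0.05817 K/W
ΣR = 0.08101 + 0.05608 + 0.03958 + 0.05817 = 0.2348 K/W
Q = ΔT/ΣR = (20.2 °C − 9 °C)/0.2348 = 47.7 W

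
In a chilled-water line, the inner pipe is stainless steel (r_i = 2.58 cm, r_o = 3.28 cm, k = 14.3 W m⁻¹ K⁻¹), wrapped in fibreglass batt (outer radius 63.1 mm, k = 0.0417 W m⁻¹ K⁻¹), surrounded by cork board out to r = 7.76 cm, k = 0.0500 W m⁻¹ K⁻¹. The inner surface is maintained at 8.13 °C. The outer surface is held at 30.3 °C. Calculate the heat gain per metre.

Treat each layer as a resistance in series:
  R'_stainless steel = ln(0.0328/0.0258)/(2πk) = 0.2401/(2π·14.3) = 0.002672 m·K/W
  R'_fibreglass batt = ln(0.0631/0.0328)/(2πk) = 0.6543/(2π·0.0417) = 2.497 m·K/W
  R'_cork board = ln(0.0776/0.0631)/(2πk) = 0.2068/(2π·0.0500) = 0.6584 m·K/W
ΣR = 0.002672 + 2.497 + 0.6584 = 3.158 m·K/W
Q' = ΔT/ΣR = (8.13 °C − 30.3 °C)/3.158 = -7.02 W/m
(Negative Q' ⇒ heat flows inward; heat gain = 7.02 W/m.)

Q' = 7.02 W/m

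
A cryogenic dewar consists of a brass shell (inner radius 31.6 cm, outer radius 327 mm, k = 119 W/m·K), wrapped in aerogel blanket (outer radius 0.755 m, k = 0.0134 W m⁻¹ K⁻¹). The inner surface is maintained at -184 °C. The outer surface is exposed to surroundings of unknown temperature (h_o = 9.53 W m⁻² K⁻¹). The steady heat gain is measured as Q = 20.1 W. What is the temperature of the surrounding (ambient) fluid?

Sum the resistances:
  R_brass = (1/0.316 − 1/0.327)/(4πk) = 0.1065/(4π·119) = 7.119×10^-5 K/W
  R_aerogel blanket = (1/0.327 − 1/0.755)/(4πk) = 1.734/(4π·0.0134) = 10.30 K/W
  R_conv,out = 1/(4πr²h) = 1/(4π·0.755²·9.53) = 0.01465 K/W
ΣR = 10.31 K/W
ΔT = Q·ΣR = 20.1 × 10.31 = 207.2 K
Heat flows inward, so T_out = T_in + ΔT = -184 + 207.2 = 23.2 °C

T_out = 23.2 °C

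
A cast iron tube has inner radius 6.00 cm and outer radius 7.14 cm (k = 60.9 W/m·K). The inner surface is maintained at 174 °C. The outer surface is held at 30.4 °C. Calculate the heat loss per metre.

Q' = 316 kW/m

Q' = 2πk·ΔT/ln(r₂/r₁) = 2π × 60.9 × 143.6 / ln(0.0714/0.0600) = 3.16×10^5 W/m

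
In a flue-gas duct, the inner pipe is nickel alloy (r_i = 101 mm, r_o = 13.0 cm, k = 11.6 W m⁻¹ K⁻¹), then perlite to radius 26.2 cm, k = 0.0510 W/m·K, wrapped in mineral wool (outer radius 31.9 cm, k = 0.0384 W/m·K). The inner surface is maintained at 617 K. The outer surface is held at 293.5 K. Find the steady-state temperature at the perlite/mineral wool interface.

T = 381 K

Series thermal resistances, inner to outer:
  R'_nickel alloy = ln(0.130/0.101)/(2πk) = 0.2524/(2π·11.6) = 0.003463 m·K/W
  R'_perlite = ln(0.262/0.130)/(2πk) = 0.7008/(2π·0.0510) = 2.187 m·K/W
  R'_mineral wool = ln(0.319/0.262)/(2πk) = 0.1968/(2π·0.0384) = 0.8159 m·K/W
ΣR = 0.003463 + 2.187 + 0.8159 = 3.006 m·K/W
Q' = ΔT/ΣR = (617 K − 293.5 K)/3.006 = 107.6 W/m
From the inner boundary to the perlite/mineral wool interface, ΣR_partial = 2.190 m·K/W.
T_interface = T_in − Q'·ΣR_partial = 617 K − (107.6)(2.190) = 381 K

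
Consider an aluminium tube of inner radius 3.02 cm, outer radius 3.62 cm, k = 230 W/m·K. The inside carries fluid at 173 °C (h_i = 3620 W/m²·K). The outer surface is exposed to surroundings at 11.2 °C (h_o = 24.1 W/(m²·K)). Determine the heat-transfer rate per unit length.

Resistance network (inner→outer):
  R'_conv,in = 1/(2πr h) = 1/(2π·0.0302·3620) = 0.001456 m·K/W
  R'_aluminium = ln(0.0362/0.0302)/(2πk) = 0.1812/(2π·230) = 1.254×10^-4 m·K/W
  R'_conv,out = 1/(2πr h) = 1/(2π·0.0362·24.1) = 0.1824 m·K/W
ΣR = 0.001456 + 1.254×10^-4 + 0.1824 = 0.1840 m·K/W
Q' = ΔT/ΣR = (173 °C − 11.2 °C)/0.1840 = 879 W/m

Q' = 879 W/m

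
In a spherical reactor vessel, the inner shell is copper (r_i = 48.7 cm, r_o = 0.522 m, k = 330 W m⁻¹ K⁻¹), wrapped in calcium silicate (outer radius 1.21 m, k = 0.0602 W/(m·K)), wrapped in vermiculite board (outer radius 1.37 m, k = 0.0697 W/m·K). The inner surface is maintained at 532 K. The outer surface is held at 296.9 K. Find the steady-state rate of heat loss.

Treat each layer as a resistance in series:
  R_copper = (1/0.487 − 1/0.522)/(4πk) = 0.1377/(4π·330) = 3.320×10^-5 K/W
  R_calcium silicate = (1/0.522 − 1/1.21)/(4πk) = 1.089/(4π·0.0602) = 1.440 K/W
  R_vermiculite board = (1/1.21 − 1/1.37)/(4πk) = 0.09652/(4π·0.0697) = 0.1102 K/W
ΣR = 3.320×10^-5 + 1.440 + 0.1102 = 1.550 K/W
Q = ΔT/ΣR = (532 K − 296.9 K)/1.550 = 152 W

Q = 152 W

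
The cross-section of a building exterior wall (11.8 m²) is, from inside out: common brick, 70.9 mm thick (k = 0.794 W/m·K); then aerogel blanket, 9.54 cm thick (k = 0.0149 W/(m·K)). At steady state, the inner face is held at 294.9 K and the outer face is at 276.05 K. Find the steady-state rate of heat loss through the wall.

Q = 34.3 W

Treat each layer as a resistance in series:
  R_common brick = L/(kA) = 0.0709/(0.794·11.8) = 0.007567 K/W
  R_aerogel blanket = L/(kA) = 0.0954/(0.0149·11.8) = 0.5426 K/W
ΣR = 0.007567 + 0.5426 = 0.5502 K/W
Q = ΔT/ΣR = (294.9 K − 276.05 K)/0.5502 = 34.3 W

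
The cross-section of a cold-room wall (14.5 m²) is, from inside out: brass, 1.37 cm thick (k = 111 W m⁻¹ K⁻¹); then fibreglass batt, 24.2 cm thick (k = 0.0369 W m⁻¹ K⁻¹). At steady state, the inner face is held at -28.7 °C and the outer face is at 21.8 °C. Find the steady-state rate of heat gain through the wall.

Series thermal resistances, inner to outer:
  R_brass = L/(kA) = 0.0137/(111·14.5) = 8.512×10^-6 K/W
  R_fibreglass batt = L/(kA) = 0.242/(0.0369·14.5) = 0.4523 K/W
ΣR = 8.512×10^-6 + 0.4523 = 0.4523 K/W
Q = ΔT/ΣR = (-28.7 °C − 21.8 °C)/0.4523 = -112 W
(Negative Q ⇒ heat flows inward; heat gain = 112 W.)

Q = 112 W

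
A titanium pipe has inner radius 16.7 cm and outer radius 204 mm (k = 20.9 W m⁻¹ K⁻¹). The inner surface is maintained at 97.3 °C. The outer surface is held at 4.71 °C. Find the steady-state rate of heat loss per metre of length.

Q' = 60800 W/m

Q' = 2πk·ΔT/ln(r₂/r₁) = 2π × 20.9 × 92.59 / ln(0.204/0.167) = 60800 W/m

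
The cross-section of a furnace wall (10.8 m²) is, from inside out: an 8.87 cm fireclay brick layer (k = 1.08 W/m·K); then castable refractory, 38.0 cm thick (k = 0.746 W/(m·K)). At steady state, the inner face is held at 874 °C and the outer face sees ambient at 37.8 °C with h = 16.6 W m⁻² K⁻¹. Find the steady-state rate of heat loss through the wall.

Q = 13900 W

Resistance network (inner→outer):
  R_fireclay brick = L/(kA) = 0.0887/(1.08·10.8) = 0.007605 K/W
  R_castable refractory = L/(kA) = 0.380/(0.746·10.8) = 0.04717 K/W
  R_conv,out = 1/(hA) = 1/(16.6·10.8) = 0.005578 K/W
ΣR = 0.007605 + 0.04717 + 0.005578 = 0.06035 K/W
Q = ΔT/ΣR = (874 °C − 37.8 °C)/0.06035 = 13900 W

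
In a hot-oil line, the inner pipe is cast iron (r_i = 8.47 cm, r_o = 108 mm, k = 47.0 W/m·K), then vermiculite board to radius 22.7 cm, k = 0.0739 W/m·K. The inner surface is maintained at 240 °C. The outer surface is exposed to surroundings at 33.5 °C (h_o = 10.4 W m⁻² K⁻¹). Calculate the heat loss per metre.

Treat each layer as a resistance in series:
  R'_cast iron = ln(0.108/0.0847)/(2πk) = 0.2430/(2π·47.0) = 8.229×10^-4 m·K/W
  R'_vermiculite board = ln(0.227/0.108)/(2πk) = 0.7428/(2π·0.0739) = 1.600 m·K/W
  R'_conv,out = 1/(2πr h) = 1/(2π·0.227·10.4) = 0.06742 m·K/W
ΣR = 8.229×10^-4 + 1.600 + 0.06742 = 1.668 m·K/W
Q' = ΔT/ΣR = (240 °C − 33.5 °C)/1.668 = 124 W/m

Q' = 124 W/m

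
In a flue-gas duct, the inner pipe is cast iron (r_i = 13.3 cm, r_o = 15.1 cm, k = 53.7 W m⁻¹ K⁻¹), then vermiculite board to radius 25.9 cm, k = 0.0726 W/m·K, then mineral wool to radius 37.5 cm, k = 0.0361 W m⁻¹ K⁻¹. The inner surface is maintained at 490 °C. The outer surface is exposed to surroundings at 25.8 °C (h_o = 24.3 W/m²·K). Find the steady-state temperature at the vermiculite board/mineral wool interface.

T = 296 °C

Series thermal resistances, inner to outer:
  R'_cast iron = ln(0.151/0.133)/(2πk) = 0.1269/(2π·53.7) = 3.762×10^-4 m·K/W
  R'_vermiculite board = ln(0.259/0.151)/(2πk) = 0.5395/(2π·0.0726) = 1.183 m·K/W
  R'_mineral wool = ln(0.375/0.259)/(2πk) = 0.3701/(2π·0.0361) = 1.632 m·K/W
  R'_conv,out = 1/(2πr h) = 1/(2π·0.375·24.3) = 0.01747 m·K/W
ΣR = 3.762×10^-4 + 1.183 + 1.632 + 0.01747 = 2.833 m·K/W
Q' = ΔT/ΣR = (490 °C − 25.8 °C)/2.833 = 163.9 W/m
From the inner boundary to the vermiculite board/mineral wool interface, ΣR_partial = 1.183 m·K/W.
T_interface = T_in − Q'·ΣR_partial = 490 °C − (163.9)(1.183) = 296 °C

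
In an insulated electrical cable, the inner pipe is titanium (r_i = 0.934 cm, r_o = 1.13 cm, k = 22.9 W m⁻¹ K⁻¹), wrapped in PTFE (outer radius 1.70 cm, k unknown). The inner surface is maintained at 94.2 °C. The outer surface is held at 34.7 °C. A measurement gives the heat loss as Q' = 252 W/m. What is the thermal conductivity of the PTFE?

k = 0.277 W/m·K

ΣR = ΔT/Q' = |94.2 − 34.7|/252 = 0.2361 m·K/W
Known resistances:
  R'_titanium = ln(0.0113/0.00934)/(2πk) = 0.1905/(2π·22.9) = 0.001324 m·K/W
R_PTFE = ΣR − ΣR_known = 0.2361 − 0.001324 = 0.2348 m·K/W
ln(r₂/r₁)/(2πk) = 0.2348 ⇒ k = 0.4084/(2π·0.2348) = 0.277 W/m·K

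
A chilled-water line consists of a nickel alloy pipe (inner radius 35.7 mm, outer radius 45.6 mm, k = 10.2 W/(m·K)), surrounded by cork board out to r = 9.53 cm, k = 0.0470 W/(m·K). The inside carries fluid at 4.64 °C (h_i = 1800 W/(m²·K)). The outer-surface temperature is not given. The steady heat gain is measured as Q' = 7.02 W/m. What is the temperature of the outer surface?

Sum the resistances:
  R'_conv,in = 1/(2πr h) = 1/(2π·0.0357·1800) = 0.002477 m·K/W
  R'_nickel alloy = ln(0.0456/0.0357)/(2πk) = 0.2448/(2π·10.2) = 0.003819 m·K/W
  R'_cork board = ln(0.0953/0.0456)/(2πk) = 0.7371/(2π·0.0470) = 2.496 m·K/W
ΣR = 2.502 m·K/W
ΔT = Q'·ΣR = 7.02 × 2.502 = 17.56 K
Heat flows inward, so T_out = T_in + ΔT = 4.64 + 17.56 = 22.2 °C

T_out = 22.2 °C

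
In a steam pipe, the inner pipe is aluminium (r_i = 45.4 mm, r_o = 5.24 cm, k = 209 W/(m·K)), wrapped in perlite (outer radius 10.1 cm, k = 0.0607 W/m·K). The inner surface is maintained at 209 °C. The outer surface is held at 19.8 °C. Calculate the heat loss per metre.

Q' = 110 W/m

Series thermal resistances, inner to outer:
  R'_aluminium = ln(0.0524/0.0454)/(2πk) = 0.1434/(2π·209) = 1.092×10^-4 m·K/W
  R'_perlite = ln(0.101/0.0524)/(2πk) = 0.6562/(2π·0.0607) = 1.721 m·K/W
ΣR = 1.092×10^-4 + 1.721 = 1.721 m·K/W
Q' = ΔT/ΣR = (209 °C − 19.8 °C)/1.721 = 110 W/m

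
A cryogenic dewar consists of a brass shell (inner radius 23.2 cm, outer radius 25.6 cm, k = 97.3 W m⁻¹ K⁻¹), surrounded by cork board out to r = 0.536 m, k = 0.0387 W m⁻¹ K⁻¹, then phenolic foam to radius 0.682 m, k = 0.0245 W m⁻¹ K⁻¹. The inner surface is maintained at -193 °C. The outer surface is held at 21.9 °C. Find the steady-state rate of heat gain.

Series thermal resistances, inner to outer:
  R_brass = (1/0.232 − 1/0.256)/(4πk) = 0.4041/(4π·97.3) = 3.305×10^-4 K/W
  R_cork board = (1/0.256 − 1/0.536)/(4πk) = 2.041/(4π·0.0387) = 4.196 K/W
  R_phenolic foam = (1/0.536 − 1/0.682)/(4πk) = 0.3994/(4π·0.0245) = 1.297 K/W
ΣR = 3.305×10^-4 + 4.196 + 1.297 = 5.493 K/W
Q = ΔT/ΣR = (-193 °C − 21.9 °C)/5.493 = -39.1 W
(Negative Q ⇒ heat flows inward; heat gain = 39.1 W.)

Q = 39.1 W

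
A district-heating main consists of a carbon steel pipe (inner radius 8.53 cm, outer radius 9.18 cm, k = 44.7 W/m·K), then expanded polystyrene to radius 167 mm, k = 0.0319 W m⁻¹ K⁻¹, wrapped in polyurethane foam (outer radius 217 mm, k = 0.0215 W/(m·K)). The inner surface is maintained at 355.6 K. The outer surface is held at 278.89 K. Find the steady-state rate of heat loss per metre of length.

Q' = 15.6 W/m

Series thermal resistances, inner to outer:
  R'_carbon steel = ln(0.0918/0.0853)/(2πk) = 0.07344/(2π·44.7) = 2.615×10^-4 m·K/W
  R'_expanded polystyrene = ln(0.167/0.0918)/(2πk) = 0.5984/(2π·0.0319) = 2.985 m·K/W
  R'_polyurethane foam = ln(0.217/0.167)/(2πk) = 0.2619/(2π·0.0215) = 1.939 m·K/W
ΣR = 2.615×10^-4 + 2.985 + 1.939 = 4.924 m·K/W
Q' = ΔT/ΣR = (355.6 K − 278.89 K)/4.924 = 15.6 W/m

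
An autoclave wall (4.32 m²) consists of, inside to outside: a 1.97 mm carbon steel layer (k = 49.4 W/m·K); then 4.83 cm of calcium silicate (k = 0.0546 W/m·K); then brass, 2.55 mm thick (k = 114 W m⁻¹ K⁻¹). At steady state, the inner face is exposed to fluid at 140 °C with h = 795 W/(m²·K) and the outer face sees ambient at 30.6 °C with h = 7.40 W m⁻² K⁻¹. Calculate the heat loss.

Q = 463 W

Series thermal resistances, inner to outer:
  R_conv,in = 1/(hA) = 1/(795·4.32) = 2.912×10^-4 K/W
  R_carbon steel = L/(kA) = 0.00197/(49.4·4.32) = 9.231×10^-6 K/W
  R_calcium silicate = L/(kA) = 0.0483/(0.0546·4.32) = 0.2048 K/W
  R_brass = L/(kA) = 0.00255/(114·4.32) = 5.178×10^-6 K/W
  R_conv,out = 1/(hA) = 1/(7.40·4.32) = 0.03128 K/W
ΣR = 2.912×10^-4 + 9.231×10^-6 + 0.2048 + 5.178×10^-6 + 0.03128 = 0.2364 K/W
Q = ΔT/ΣR = (140 °C − 30.6 °C)/0.2364 = 463 W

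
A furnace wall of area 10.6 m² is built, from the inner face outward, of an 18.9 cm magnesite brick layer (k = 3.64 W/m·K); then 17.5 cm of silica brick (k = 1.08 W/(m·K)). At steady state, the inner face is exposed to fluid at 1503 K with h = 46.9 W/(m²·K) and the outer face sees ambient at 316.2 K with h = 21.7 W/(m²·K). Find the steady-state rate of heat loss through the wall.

Q = 44.7 kW

Series thermal resistances, inner to outer:
  R_conv,in = 1/(hA) = 1/(46.9·10.6) = 0.002012 K/W
  R_magnesite brick = L/(kA) = 0.189/(3.64·10.6) = 0.004898 K/W
  R_silica brick = L/(kA) = 0.175/(1.08·10.6) = 0.01529 K/W
  R_conv,out = 1/(hA) = 1/(21.7·10.6) = 0.004347 K/W
ΣR = 0.002012 + 0.004898 + 0.01529 + 0.004347 = 0.02655 K/W
Q = ΔT/ΣR = (1503 K − 316.2 K)/0.02655 = 44700 W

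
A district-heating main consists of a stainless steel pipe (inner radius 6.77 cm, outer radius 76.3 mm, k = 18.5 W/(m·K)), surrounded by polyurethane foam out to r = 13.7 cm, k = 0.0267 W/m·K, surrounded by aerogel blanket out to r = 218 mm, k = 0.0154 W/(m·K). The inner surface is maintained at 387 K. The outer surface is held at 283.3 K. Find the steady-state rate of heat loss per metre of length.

Treat each layer as a resistance in series:
  R'_stainless steel = ln(0.0763/0.0677)/(2πk) = 0.1196/(2π·18.5) = 0.001029 m·K/W
  R'_polyurethane foam = ln(0.137/0.0763)/(2πk) = 0.5853/(2π·0.0267) = 3.489 m·K/W
  R'_aerogel blanket = ln(0.218/0.137)/(2πk) = 0.4645/(2π·0.0154) = 4.801 m·K/W
ΣR = 0.001029 + 3.489 + 4.801 = 8.291 m·K/W
Q' = ΔT/ΣR = (387 K − 283.3 K)/8.291 = 12.5 W/m

Q' = 12.5 W/m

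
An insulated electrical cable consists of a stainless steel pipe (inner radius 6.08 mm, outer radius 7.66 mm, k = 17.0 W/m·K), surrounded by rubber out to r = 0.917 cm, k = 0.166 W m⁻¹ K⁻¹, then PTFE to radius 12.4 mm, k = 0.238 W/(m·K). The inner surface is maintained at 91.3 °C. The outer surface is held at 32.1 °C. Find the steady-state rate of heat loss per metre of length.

Q' = 157 W/m

Series thermal resistances, inner to outer:
  R'_stainless steel = ln(0.00766/0.00608)/(2πk) = 0.2310/(2π·17.0) = 0.002163 m·K/W
  R'_rubber = ln(0.00917/0.00766)/(2πk) = 0.1799/(2π·0.166) = 0.1725 m·K/W
  R'_PTFE = ln(0.0124/0.00917)/(2πk) = 0.3018/(2π·0.238) = 0.2018 m·K/W
ΣR = 0.002163 + 0.1725 + 0.2018 = 0.3765 m·K/W
Q' = ΔT/ΣR = (91.3 °C − 32.1 °C)/0.3765 = 157 W/m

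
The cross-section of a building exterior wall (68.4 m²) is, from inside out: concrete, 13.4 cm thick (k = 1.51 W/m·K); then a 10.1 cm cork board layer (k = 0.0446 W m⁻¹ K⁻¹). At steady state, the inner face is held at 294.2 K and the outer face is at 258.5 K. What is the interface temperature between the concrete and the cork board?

T = 292.9 K

Treat each layer as a resistance in series:
  R_concrete = L/(kA) = 0.134/(1.51·68.4) = 0.001297 K/W
  R_cork board = L/(kA) = 0.101/(0.0446·68.4) = 0.03311 K/W
ΣR = 0.001297 + 0.03311 = 0.03441 K/W
Q = ΔT/ΣR = (294.2 K − 258.5 K)/0.03441 = 1037 W
From the inner boundary to the concrete/cork board interface, ΣR_partial = 0.001297 K/W.
T_interface = T_in − Q·ΣR_partial = 294.2 K − (1037)(0.001297) = 292.9 K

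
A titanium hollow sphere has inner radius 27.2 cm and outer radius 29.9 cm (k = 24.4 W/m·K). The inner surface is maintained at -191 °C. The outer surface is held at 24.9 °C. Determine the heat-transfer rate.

Q = 199 kW

Q = 4πk·ΔT/(1/r₁ − 1/r₂) = 4π × 24.4 × 215.9 / (1/0.272 − 1/0.299) = 1.99×10^5 W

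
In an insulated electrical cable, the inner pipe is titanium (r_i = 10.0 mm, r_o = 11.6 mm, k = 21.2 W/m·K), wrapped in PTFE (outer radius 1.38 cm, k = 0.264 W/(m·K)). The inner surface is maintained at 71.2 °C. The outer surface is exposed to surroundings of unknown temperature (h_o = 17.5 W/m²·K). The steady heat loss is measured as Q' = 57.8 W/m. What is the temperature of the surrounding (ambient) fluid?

Sum the resistances:
  R'_titanium = ln(0.0116/0.0100)/(2πk) = 0.1484/(2π·21.2) = 0.001114 m·K/W
  R'_PTFE = ln(0.0138/0.0116)/(2πk) = 0.1737/(2π·0.264) = 0.1047 m·K/W
  R'_conv,out = 1/(2πr h) = 1/(2π·0.0138·17.5) = 0.6590 m·K/W
ΣR = 0.7648 m·K/W
ΔT = Q'·ΣR = 57.8 × 0.7648 = 44.21 K
Heat flows outward, so T_out = T_in − ΔT = 71.2 − 44.21 = 27.0 °C

T_out = 27.0 °C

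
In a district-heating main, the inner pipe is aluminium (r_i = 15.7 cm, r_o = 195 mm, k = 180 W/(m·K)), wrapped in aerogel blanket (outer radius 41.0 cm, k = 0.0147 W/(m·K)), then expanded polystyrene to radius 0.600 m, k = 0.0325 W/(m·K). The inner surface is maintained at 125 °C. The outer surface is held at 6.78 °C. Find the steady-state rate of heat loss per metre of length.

Q' = 11.9 W/m

Treat each layer as a resistance in series:
  R'_aluminium = ln(0.195/0.157)/(2πk) = 0.2168/(2π·180) = 1.917×10^-4 m·K/W
  R'_aerogel blanket = ln(0.410/0.195)/(2πk) = 0.7432/(2π·0.0147) = 8.046 m·K/W
  R'_expanded polystyrene = ln(0.600/0.410)/(2πk) = 0.3808/(2π·0.0325) = 1.865 m·K/W
ΣR = 1.917×10^-4 + 8.046 + 1.865 = 9.911 m·K/W
Q' = ΔT/ΣR = (125 °C − 6.78 °C)/9.911 = 11.9 W/m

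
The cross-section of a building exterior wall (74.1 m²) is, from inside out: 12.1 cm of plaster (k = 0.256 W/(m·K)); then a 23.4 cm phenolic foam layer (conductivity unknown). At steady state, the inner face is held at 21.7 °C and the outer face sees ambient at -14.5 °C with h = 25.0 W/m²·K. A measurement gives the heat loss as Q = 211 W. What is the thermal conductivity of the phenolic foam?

ΣR = ΔT/Q = |21.7 − -14.5|/211 = 0.1716 K/W
Known resistances:
  R_plaster = L/(kA) = 0.121/(0.256·74.1) = 0.006379 K/W
  R_conv,out = 1/(hA) = 1/(25.0·74.1) = 5.398×10^-4 K/W
R_phenolic foam = ΣR − ΣR_known = 0.1716 − 0.006919 = 0.1647 K/W
L/(kA) = 0.1647 ⇒ k = 0.234/(0.1647·74.1) = 0.0192 W/m·K

k = 0.0192 W/m·K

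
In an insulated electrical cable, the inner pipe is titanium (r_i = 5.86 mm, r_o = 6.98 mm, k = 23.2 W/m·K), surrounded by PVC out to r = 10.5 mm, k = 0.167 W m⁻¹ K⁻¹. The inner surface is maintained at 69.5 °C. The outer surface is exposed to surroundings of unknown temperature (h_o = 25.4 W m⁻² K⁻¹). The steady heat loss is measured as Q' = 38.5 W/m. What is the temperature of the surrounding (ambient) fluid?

T_out = 31.5 °C

Sum the resistances:
  R'_titanium = ln(0.00698/0.00586)/(2πk) = 0.1749/(2π·23.2) = 0.001200 m·K/W
  R'_PVC = ln(0.0105/0.00698)/(2πk) = 0.4083/(2π·0.167) = 0.3891 m·K/W
  R'_conv,out = 1/(2πr h) = 1/(2π·0.0105·25.4) = 0.5968 m·K/W
ΣR = 0.9871 m·K/W
ΔT = Q'·ΣR = 38.5 × 0.9871 = 38.00 K
Heat flows outward, so T_out = T_in − ΔT = 69.5 − 38.00 = 31.5 °C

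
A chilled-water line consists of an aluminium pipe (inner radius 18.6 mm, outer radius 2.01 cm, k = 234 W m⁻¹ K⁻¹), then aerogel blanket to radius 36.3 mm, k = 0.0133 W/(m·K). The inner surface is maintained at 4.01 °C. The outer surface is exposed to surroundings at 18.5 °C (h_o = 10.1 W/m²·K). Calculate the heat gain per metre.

Series thermal resistances, inner to outer:
  R'_aluminium = ln(0.0201/0.0186)/(2πk) = 0.07756/(2π·234) = 5.275×10^-5 m·K/W
  R'_aerogel blanket = ln(0.0363/0.0201)/(2πk) = 0.5911/(2π·0.0133) = 7.073 m·K/W
  R'_conv,out = 1/(2πr h) = 1/(2π·0.0363·10.1) = 0.4341 m·K/W
ΣR = 5.275×10^-5 + 7.073 + 0.4341 = 7.507 m·K/W
Q' = ΔT/ΣR = (4.01 °C − 18.5 °C)/7.507 = -1.93 W/m
(Negative Q' ⇒ heat flows inward; heat gain = 1.93 W/m.)

Q' = 1.93 W/m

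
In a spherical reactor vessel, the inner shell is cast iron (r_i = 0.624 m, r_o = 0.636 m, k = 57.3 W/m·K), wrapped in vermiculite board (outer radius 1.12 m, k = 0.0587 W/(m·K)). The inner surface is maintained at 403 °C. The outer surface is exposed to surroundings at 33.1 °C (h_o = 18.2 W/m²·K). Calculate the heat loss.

Q = 400 W

Resistance network (inner→outer):
  R_cast iron = (1/0.624 − 1/0.636)/(4πk) = 0.03024/(4π·57.3) = 4.199×10^-5 K/W
  R_vermiculite board = (1/0.636 − 1/1.12)/(4πk) = 0.6795/(4π·0.0587) = 0.9211 K/W
  R_conv,out = 1/(4πr²h) = 1/(4π·1.12²·18.2) = 0.003486 K/W
ΣR = 4.199×10^-5 + 0.9211 + 0.003486 = 0.9246 K/W
Q = ΔT/ΣR = (403 °C − 33.1 °C)/0.9246 = 400 W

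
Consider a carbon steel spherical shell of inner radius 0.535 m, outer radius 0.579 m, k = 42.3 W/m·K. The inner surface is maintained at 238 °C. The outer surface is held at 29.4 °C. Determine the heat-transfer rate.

Q = 4πk·ΔT/(1/r₁ − 1/r₂) = 4π × 42.3 × 208.6 / (1/0.535 − 1/0.579) = 7.81×10^5 W

Q = 7.81×10^5 W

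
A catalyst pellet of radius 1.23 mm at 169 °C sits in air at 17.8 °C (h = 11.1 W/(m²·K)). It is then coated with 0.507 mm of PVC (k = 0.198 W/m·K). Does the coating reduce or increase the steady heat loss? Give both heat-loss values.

Critical radius for a sphere: r_cr = 2k/h = 0.0357 m = 3.57 cm.
Outer radius after coating: r₂ = 0.00123 + 5.07×10^-4 = 0.001737 m.
Since r₁ < r_cr and r₂ ≤ r_cr, the coating moves toward the maximum at r_cr — heat loss rises.
Bare: R = 1/(4πr₁²h) = 4739 K/W; Q = 151.2/4739 = 0.0319 W.
Coated: R = R_cond + R_conv = 2471 K/W; Q = 151.2/2471 = 0.0612 W.

increases: 0.0319 → 0.0612 W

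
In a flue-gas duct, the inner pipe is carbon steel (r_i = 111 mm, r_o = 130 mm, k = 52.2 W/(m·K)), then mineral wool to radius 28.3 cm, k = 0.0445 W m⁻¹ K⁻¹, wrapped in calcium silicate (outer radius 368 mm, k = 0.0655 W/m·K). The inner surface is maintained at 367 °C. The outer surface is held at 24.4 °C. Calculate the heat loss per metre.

Q' = 100 W/m

Series thermal resistances, inner to outer:
  R'_carbon steel = ln(0.130/0.111)/(2πk) = 0.1580/(2π·52.2) = 4.817×10^-4 m·K/W
  R'_mineral wool = ln(0.283/0.130)/(2πk) = 0.7779/(2π·0.0445) = 2.782 m·K/W
  R'_calcium silicate = ln(0.368/0.283)/(2πk) = 0.2626/(2π·0.0655) = 0.6382 m·K/W
ΣR = 4.817×10^-4 + 2.782 + 0.6382 = 3.421 m·K/W
Q' = ΔT/ΣR = (367 °C − 24.4 °C)/3.421 = 100 W/m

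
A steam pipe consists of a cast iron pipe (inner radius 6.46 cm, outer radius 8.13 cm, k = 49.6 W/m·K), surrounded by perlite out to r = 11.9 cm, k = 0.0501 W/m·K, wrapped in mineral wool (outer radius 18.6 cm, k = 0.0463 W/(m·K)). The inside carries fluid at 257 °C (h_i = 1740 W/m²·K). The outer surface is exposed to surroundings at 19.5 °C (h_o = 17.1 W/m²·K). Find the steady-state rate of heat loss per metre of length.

Q' = 84.9 W/m

Treat each layer as a resistance in series:
  R'_conv,in = 1/(2πr h) = 1/(2π·0.0646·1740) = 0.001416 m·K/W
  R'_cast iron = ln(0.0813/0.0646)/(2πk) = 0.2299/(2π·49.6) = 7.378×10^-4 m·K/W
  R'_perlite = ln(0.119/0.0813)/(2πk) = 0.3810/(2π·0.0501) = 1.210 m·K/W
  R'_mineral wool = ln(0.186/0.119)/(2πk) = 0.4466/(2π·0.0463) = 1.535 m·K/W
  R'_conv,out = 1/(2πr h) = 1/(2π·0.186·17.1) = 0.05004 m·K/W
ΣR = 0.001416 + 7.378×10^-4 + 1.210 + 1.535 + 0.05004 = 2.797 m·K/W
Q' = ΔT/ΣR = (257 °C − 19.5 °C)/2.797 = 84.9 W/m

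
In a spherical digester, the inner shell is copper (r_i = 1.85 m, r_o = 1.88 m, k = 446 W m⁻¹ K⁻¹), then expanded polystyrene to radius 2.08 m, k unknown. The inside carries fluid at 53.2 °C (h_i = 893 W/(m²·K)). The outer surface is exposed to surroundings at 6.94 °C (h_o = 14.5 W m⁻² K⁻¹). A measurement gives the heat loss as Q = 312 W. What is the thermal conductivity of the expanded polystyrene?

k = 0.0277 W/m·K

ΣR = ΔT/Q = |53.2 − 6.94|/312 = 0.1483 K/W
Known resistances:
  R_conv,in = 1/(4πr²h) = 1/(4π·1.85²·893) = 2.604×10^-5 K/W
  R_copper = (1/1.85 − 1/1.88)/(4πk) = 0.008626/(4π·446) = 1.539×10^-6 K/W
  R_conv,out = 1/(4πr²h) = 1/(4π·2.08²·14.5) = 0.001269 K/W
R_expanded polystyrene = ΣR − ΣR_known = 0.1483 − 0.001297 = 0.1470 K/W
(1/r₁−1/r₂)/(4πk) = 0.1470 ⇒ k = 0.05115/(4π·0.1470) = 0.0277 W/m·K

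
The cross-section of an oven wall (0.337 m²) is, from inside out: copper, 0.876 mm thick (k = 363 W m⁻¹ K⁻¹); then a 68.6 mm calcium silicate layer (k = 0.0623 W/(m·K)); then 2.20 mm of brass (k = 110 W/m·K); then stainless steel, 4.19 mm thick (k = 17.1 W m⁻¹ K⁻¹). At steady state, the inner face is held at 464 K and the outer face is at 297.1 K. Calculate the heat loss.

Q = 51.1 W

Treat each layer as a resistance in series:
  R_copper = L/(kA) = 8.76×10^-4/(363·0.337) = 7.161×10^-6 K/W
  R_calcium silicate = L/(kA) = 0.0686/(0.0623·0.337) = 3.267 K/W
  R_brass = L/(kA) = 0.00220/(110·0.337) = 5.935×10^-5 K/W
  R_stainless steel = L/(kA) = 0.00419/(17.1·0.337) = 7.271×10^-4 K/W
ΣR = 7.161×10^-6 + 3.267 + 5.935×10^-5 + 7.271×10^-4 = 3.268 K/W
Q = ΔT/ΣR = (464 K − 297.1 K)/3.268 = 51.1 W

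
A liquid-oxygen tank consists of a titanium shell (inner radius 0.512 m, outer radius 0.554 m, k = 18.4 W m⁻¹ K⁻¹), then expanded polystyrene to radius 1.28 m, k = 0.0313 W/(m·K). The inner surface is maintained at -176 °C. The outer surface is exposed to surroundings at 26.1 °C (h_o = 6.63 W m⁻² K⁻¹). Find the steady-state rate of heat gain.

Treat each layer as a resistance in series:
  R_titanium = (1/0.512 − 1/0.554)/(4πk) = 0.1481/(4π·18.4) = 6.404×10^-4 K/W
  R_expanded polystyrene = (1/0.554 − 1/1.28)/(4πk) = 1.024/(4π·0.0313) = 2.603 K/W
  R_conv,out = 1/(4πr²h) = 1/(4π·1.28²·6.63) = 0.007326 K/W
ΣR = 6.404×10^-4 + 2.603 + 0.007326 = 2.611 K/W
Q = ΔT/ΣR = (-176 °C − 26.1 °C)/2.611 = -77.4 W
(Negative Q ⇒ heat flows inward; heat gain = 77.4 W.)

Q = 77.4 W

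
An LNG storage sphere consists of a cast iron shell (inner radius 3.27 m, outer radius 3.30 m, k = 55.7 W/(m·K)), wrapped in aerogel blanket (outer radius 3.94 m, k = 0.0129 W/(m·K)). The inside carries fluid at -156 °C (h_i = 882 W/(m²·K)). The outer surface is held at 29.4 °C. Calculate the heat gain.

Treat each layer as a resistance in series:
  R_conv,in = 1/(4πr²h) = 1/(4π·3.27²·882) = 8.438×10^-6 K/W
  R_cast iron = (1/3.27 − 1/3.30)/(4πk) = 0.002780/(4π·55.7) = 3.972×10^-6 K/W
  R_aerogel blanket = (1/3.30 − 1/3.94)/(4πk) = 0.04922/(4π·0.0129) = 0.3036 K/W
ΣR = 8.438×10^-6 + 3.972×10^-6 + 0.3036 = 0.3036 K/W
Q = ΔT/ΣR = (-156 °C − 29.4 °C)/0.3036 = -611 W
(Negative Q ⇒ heat flows inward; heat gain = 611 W.)

Q = 611 W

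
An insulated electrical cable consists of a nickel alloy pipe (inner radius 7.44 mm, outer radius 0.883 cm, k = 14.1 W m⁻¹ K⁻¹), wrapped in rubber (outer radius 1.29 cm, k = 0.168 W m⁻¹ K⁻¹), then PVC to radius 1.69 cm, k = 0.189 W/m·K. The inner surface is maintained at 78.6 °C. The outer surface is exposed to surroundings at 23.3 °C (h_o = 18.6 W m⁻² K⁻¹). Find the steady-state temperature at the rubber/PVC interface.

T = 60.4 °C

Treat each layer as a resistance in series:
  R'_nickel alloy = ln(0.00883/0.00744)/(2πk) = 0.1713/(2π·14.1) = 0.001933 m·K/W
  R'_rubber = ln(0.0129/0.00883)/(2πk) = 0.3791/(2π·0.168) = 0.3591 m·K/W
  R'_PVC = ln(0.0169/0.0129)/(2πk) = 0.2701/(2π·0.189) = 0.2274 m·K/W
  R'_conv,out = 1/(2πr h) = 1/(2π·0.0169·18.6) = 0.5063 m·K/W
ΣR = 0.001933 + 0.3591 + 0.2274 + 0.5063 = 1.095 m·K/W
Q' = ΔT/ΣR = (78.6 °C − 23.3 °C)/1.095 = 50.50 W/m
From the inner boundary to the rubber/PVC interface, ΣR_partial = 0.3610 m·K/W.
T_interface = T_in − Q'·ΣR_partial = 78.6 °C − (50.50)(0.3610) = 60.4 °C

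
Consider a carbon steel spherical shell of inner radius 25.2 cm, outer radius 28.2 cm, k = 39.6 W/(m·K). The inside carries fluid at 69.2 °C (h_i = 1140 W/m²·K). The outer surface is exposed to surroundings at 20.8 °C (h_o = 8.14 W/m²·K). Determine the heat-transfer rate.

Treat each layer as a resistance in series:
  R_conv,in = 1/(4πr²h) = 1/(4π·0.252²·1140) = 0.001099 K/W
  R_carbon steel = (1/0.252 − 1/0.282)/(4πk) = 0.4222/(4π·39.6) = 8.483×10^-4 K/W
  R_conv,out = 1/(4πr²h) = 1/(4π·0.282²·8.14) = 0.1229 K/W
ΣR = 0.001099 + 8.483×10^-4 + 0.1229 = 0.1248 K/W
Q = ΔT/ΣR = (69.2 °C − 20.8 °C)/0.1248 = 388 W

Q = 388 W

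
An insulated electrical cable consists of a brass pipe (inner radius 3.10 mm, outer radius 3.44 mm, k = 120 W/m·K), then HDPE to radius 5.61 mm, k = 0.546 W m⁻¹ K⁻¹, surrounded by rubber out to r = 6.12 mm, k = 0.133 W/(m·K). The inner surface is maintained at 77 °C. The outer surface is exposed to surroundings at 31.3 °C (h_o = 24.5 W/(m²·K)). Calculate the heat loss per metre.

Resistance network (inner→outer):
  R'_brass = ln(0.00344/0.00310)/(2πk) = 0.1041/(2π·120) = 1.380×10^-4 m·K/W
  R'_HDPE = ln(0.00561/0.00344)/(2πk) = 0.4891/(2π·0.546) = 0.1426 m·K/W
  R'_rubber = ln(0.00612/0.00561)/(2πk) = 0.08701/(2π·0.133) = 0.1041 m·K/W
  R'_conv,out = 1/(2πr h) = 1/(2π·0.00612·24.5) = 1.061 m·K/W
ΣR = 1.380×10^-4 + 0.1426 + 0.1041 + 1.061 = 1.308 m·K/W
Q' = ΔT/ΣR = (77 °C − 31.3 °C)/1.308 = 34.9 W/m

Q' = 34.9 W/m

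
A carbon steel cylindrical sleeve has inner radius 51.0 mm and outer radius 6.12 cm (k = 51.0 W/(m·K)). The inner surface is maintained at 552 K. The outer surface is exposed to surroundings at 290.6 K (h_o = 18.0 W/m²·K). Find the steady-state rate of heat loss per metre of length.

Treat each layer as a resistance in series:
  R'_carbon steel = ln(0.0612/0.0510)/(2πk) = 0.1823/(2π·51.0) = 5.690×10^-4 m·K/W
  R'_conv,out = 1/(2πr h) = 1/(2π·0.0612·18.0) = 0.1445 m·K/W
ΣR = 5.690×10^-4 + 0.1445 = 0.1451 m·K/W
Q' = ΔT/ΣR = (552 K − 290.6 K)/0.1451 = 1800 W/m

Q' = 1800 W/m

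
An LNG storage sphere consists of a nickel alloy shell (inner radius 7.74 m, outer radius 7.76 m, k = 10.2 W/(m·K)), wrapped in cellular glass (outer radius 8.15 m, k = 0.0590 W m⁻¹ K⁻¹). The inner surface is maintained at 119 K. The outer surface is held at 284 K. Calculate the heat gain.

Series thermal resistances, inner to outer:
  R_nickel alloy = (1/7.74 − 1/7.76)/(4πk) = 3.330×10^-4/(4π·10.2) = 2.598×10^-6 K/W
  R_cellular glass = (1/7.76 − 1/8.15)/(4πk) = 0.006167/(4π·0.0590) = 0.008317 K/W
ΣR = 2.598×10^-6 + 0.008317 = 0.008320 K/W
Q = ΔT/ΣR = (119 K − 284 K)/0.008320 = -19800 W
(Negative Q ⇒ heat flows inward; heat gain = 19800 W.)

Q = 19800 W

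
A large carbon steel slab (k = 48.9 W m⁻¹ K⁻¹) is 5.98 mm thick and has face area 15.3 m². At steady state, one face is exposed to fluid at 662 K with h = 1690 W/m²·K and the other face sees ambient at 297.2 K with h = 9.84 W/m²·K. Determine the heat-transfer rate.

Series thermal resistances, inner to outer:
  R_conv,in = 1/(hA) = 1/(1690·15.3) = 3.867×10^-5 K/W
  R_carbon steel = L/(kA) = 0.00598/(48.9·15.3) = 7.993×10^-6 K/W
  R_conv,out = 1/(hA) = 1/(9.84·15.3) = 0.006642 K/W
ΣR = 3.867×10^-5 + 7.993×10^-6 + 0.006642 = 0.006689 K/W
Q = ΔT/ΣR = (662 K − 297.2 K)/0.006689 = 54500 W

Q = 54500 W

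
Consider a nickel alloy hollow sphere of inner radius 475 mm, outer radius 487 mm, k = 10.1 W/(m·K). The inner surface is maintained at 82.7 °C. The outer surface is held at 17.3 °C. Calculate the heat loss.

Q = 4πk·ΔT/(1/r₁ − 1/r₂) = 4π × 10.1 × 65.4 / (1/0.475 − 1/0.487) = 1.60×10^5 W

Q = 1.60×10^5 W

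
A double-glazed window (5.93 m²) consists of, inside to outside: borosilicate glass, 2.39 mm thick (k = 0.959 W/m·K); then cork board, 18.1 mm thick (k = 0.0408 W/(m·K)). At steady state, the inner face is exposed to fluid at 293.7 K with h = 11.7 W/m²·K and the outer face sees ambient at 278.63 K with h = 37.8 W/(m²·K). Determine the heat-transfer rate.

Q = 160 W

Series thermal resistances, inner to outer:
  R_conv,in = 1/(hA) = 1/(11.7·5.93) = 0.01441 K/W
  R_borosilicate glass = L/(kA) = 0.00239/(0.959·5.93) = 4.203×10^-4 K/W
  R_cork board = L/(kA) = 0.0181/(0.0408·5.93) = 0.07481 K/W
  R_conv,out = 1/(hA) = 1/(37.8·5.93) = 0.004461 K/W
ΣR = 0.01441 + 4.203×10^-4 + 0.07481 + 0.004461 = 0.09410 K/W
Q = ΔT/ΣR = (293.7 K − 278.63 K)/0.09410 = 160 W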